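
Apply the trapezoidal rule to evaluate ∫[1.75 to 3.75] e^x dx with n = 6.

f(x) = e^x
a = 1.75, b = 3.75, n = 6
h = (b - a)/n = 0.333333

Trapezoidal rule: (h/2)[f(x₀) + 2f(x₁) + 2f(x₂) + ... + f(xₙ)]

x_0 = 1.7500, f(x_0) = 5.754603, coefficient = 1
x_1 = 2.0833, f(x_1) = 8.031195, coefficient = 2
x_2 = 2.4167, f(x_2) = 11.208436, coefficient = 2
x_3 = 2.7500, f(x_3) = 15.642632, coefficient = 2
x_4 = 3.0833, f(x_4) = 21.831051, coefficient = 2
x_5 = 3.4167, f(x_5) = 30.467687, coefficient = 2
x_6 = 3.7500, f(x_6) = 42.521082, coefficient = 1

I ≈ (0.333333/2) × 222.637686 = 37.106281
Exact value: 36.766479
Error: 0.339802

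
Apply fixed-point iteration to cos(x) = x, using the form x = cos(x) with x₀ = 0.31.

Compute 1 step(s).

Equation: cos(x) = x
Fixed-point form: x = cos(x)
x₀ = 0.31

x_1 = g(0.310000) = 0.952334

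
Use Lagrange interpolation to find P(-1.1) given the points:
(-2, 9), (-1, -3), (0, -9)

Lagrange interpolation formula:
P(x) = Σ yᵢ × Lᵢ(x)
where Lᵢ(x) = Π_{j≠i} (x - xⱼ)/(xᵢ - xⱼ)

L_0(-1.1) = (-1.1 - (-1))/(-2 - (-1)) × (-1.1 - 0)/(-2 - 0) = 0.055000
L_1(-1.1) = (-1.1 - (-2))/(-1 - (-2)) × (-1.1 - 0)/(-1 - 0) = 0.990000
L_2(-1.1) = (-1.1 - (-2))/(0 - (-2)) × (-1.1 - (-1))/(0 - (-1)) = -0.045000

P(-1.1) = 9×L_0(-1.1) + (-3)×L_1(-1.1) + (-9)×L_2(-1.1)
P(-1.1) = -2.070000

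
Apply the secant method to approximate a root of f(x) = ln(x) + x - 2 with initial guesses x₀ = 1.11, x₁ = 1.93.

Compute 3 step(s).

f(x) = ln(x) + x - 2
x₀ = 1.11, x₁ = 1.93

Secant formula: x_{n+1} = x_n - f(x_n)(x_n - x_{n-1})/(f(x_n) - f(x_{n-1}))

Iteration 1:
  f(1.110000) = -0.785640
  f(1.930000) = 0.587520
  x_2 = 1.930000 - 0.587520×(1.930000 - 1.110000)/(0.587520 - (-0.785640))
       = 1.579155
Iteration 2:
  f(1.930000) = 0.587520
  f(1.579155) = 0.036045
  x_3 = 1.579155 - 0.036045×(1.579155 - 1.930000)/(0.036045 - 0.587520)
       = 1.556223
Iteration 3:
  f(1.579155) = 0.036045
  f(1.556223) = -0.001515
  x_4 = 1.556223 - (-0.001515)×(1.556223 - 1.579155)/(-0.001515 - 0.036045)
       = 1.557148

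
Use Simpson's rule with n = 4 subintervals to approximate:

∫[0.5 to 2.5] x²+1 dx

f(x) = x²+1
a = 0.5, b = 2.5, n = 4
h = (b - a)/n = 0.500000

Simpson's rule: (h/3)[f(x₀) + 4f(x₁) + 2f(x₂) + ... + f(xₙ)]

x_0 = 0.5000, f(x_0) = 1.250000, coefficient = 1
x_1 = 1.0000, f(x_1) = 2.000000, coefficient = 4
x_2 = 1.5000, f(x_2) = 3.250000, coefficient = 2
x_3 = 2.0000, f(x_3) = 5.000000, coefficient = 4
x_4 = 2.5000, f(x_4) = 7.250000, coefficient = 1

I ≈ (0.500000/3) × 43.000000 = 7.166667
Exact value: 7.166667
Error: 0.000000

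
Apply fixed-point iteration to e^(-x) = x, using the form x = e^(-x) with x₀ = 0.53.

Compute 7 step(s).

Equation: e^(-x) = x
Fixed-point form: x = e^(-x)
x₀ = 0.53

x_1 = g(0.530000) = 0.588605
x_2 = g(0.588605) = 0.555101
x_3 = g(0.555101) = 0.574014
x_4 = g(0.574014) = 0.563260
x_5 = g(0.563260) = 0.569350
x_6 = g(0.569350) = 0.565893
x_7 = g(0.565893) = 0.567853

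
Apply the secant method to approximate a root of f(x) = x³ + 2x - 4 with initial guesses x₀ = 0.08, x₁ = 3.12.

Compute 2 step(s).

f(x) = x³ + 2x - 4
x₀ = 0.08, x₁ = 3.12

Secant formula: x_{n+1} = x_n - f(x_n)(x_n - x_{n-1})/(f(x_n) - f(x_{n-1}))

Iteration 1:
  f(0.080000) = -3.839488
  f(3.120000) = 32.611328
  x_2 = 3.120000 - 32.611328×(3.120000 - 0.080000)/(32.611328 - (-3.839488))
       = 0.400214
Iteration 2:
  f(3.120000) = 32.611328
  f(0.400214) = -3.135470
  x_3 = 0.400214 - (-3.135470)×(0.400214 - 3.120000)/(-3.135470 - 32.611328)
       = 0.638775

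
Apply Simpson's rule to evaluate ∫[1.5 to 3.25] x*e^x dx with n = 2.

f(x) = x*e^x
a = 1.5, b = 3.25, n = 2
h = (b - a)/n = 0.875000

Simpson's rule: (h/3)[f(x₀) + 4f(x₁) + 2f(x₂) + ... + f(xₙ)]

x_0 = 1.5000, f(x_0) = 6.722534, coefficient = 1
x_1 = 2.3750, f(x_1) = 25.533656, coefficient = 4
x_2 = 3.2500, f(x_2) = 83.818605, coefficient = 1

I ≈ (0.875000/3) × 192.675764 = 56.197098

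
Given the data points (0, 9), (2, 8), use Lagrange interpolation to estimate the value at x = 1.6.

Lagrange interpolation formula:
P(x) = Σ yᵢ × Lᵢ(x)
where Lᵢ(x) = Π_{j≠i} (x - xⱼ)/(xᵢ - xⱼ)

L_0(1.6) = (1.6 - 2)/(0 - 2) = 0.200000
L_1(1.6) = (1.6 - 0)/(2 - 0) = 0.800000

P(1.6) = 9×L_0(1.6) + 8×L_1(1.6)
P(1.6) = 8.200000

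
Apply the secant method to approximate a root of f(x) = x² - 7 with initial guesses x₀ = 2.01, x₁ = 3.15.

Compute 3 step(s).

f(x) = x² - 7
x₀ = 2.01, x₁ = 3.15

Secant formula: x_{n+1} = x_n - f(x_n)(x_n - x_{n-1})/(f(x_n) - f(x_{n-1}))

Iteration 1:
  f(2.010000) = -2.959900
  f(3.150000) = 2.922500
  x_2 = 3.150000 - 2.922500×(3.150000 - 2.010000)/(2.922500 - (-2.959900))
       = 2.583624
Iteration 2:
  f(3.150000) = 2.922500
  f(2.583624) = -0.324887
  x_3 = 2.583624 - (-0.324887)×(2.583624 - 3.150000)/(-0.324887 - 2.922500)
       = 2.640287
Iteration 3:
  f(2.583624) = -0.324887
  f(2.640287) = -0.028882
  x_4 = 2.640287 - (-0.028882)×(2.640287 - 2.583624)/(-0.028882 - (-0.324887))
       = 2.645816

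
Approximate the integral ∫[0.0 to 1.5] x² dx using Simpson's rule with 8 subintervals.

f(x) = x²
a = 0.0, b = 1.5, n = 8
h = (b - a)/n = 0.187500

Simpson's rule: (h/3)[f(x₀) + 4f(x₁) + 2f(x₂) + ... + f(xₙ)]

x_0 = 0.0000, f(x_0) = 0.000000, coefficient = 1
x_1 = 0.1875, f(x_1) = 0.035156, coefficient = 4
x_2 = 0.3750, f(x_2) = 0.140625, coefficient = 2
x_3 = 0.5625, f(x_3) = 0.316406, coefficient = 4
x_4 = 0.7500, f(x_4) = 0.562500, coefficient = 2
x_5 = 0.9375, f(x_5) = 0.878906, coefficient = 4
x_6 = 1.1250, f(x_6) = 1.265625, coefficient = 2
x_7 = 1.3125, f(x_7) = 1.722656, coefficient = 4
x_8 = 1.5000, f(x_8) = 2.250000, coefficient = 1

I ≈ (0.187500/3) × 18.000000 = 1.125000
Exact value: 1.125000
Error: 0.000000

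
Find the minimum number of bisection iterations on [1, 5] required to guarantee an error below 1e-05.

We need (b-a)/2^n ≤ 1e-05
(5 - 1)/2^n ≤ 1e-05
4/2^n ≤ 1e-05
2^n ≥ 400000
n ≥ log₂(400000) = 18.61
n ≥ 19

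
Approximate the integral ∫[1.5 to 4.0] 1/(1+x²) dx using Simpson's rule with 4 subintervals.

f(x) = 1/(1+x²)
a = 1.5, b = 4.0, n = 4
h = (b - a)/n = 0.625000

Simpson's rule: (h/3)[f(x₀) + 4f(x₁) + 2f(x₂) + ... + f(xₙ)]

x_0 = 1.5000, f(x_0) = 0.307692, coefficient = 1
x_1 = 2.1250, f(x_1) = 0.181303, coefficient = 4
x_2 = 2.7500, f(x_2) = 0.116788, coefficient = 2
x_3 = 3.3750, f(x_3) = 0.080706, coefficient = 4
x_4 = 4.0000, f(x_4) = 0.058824, coefficient = 1

I ≈ (0.625000/3) × 1.648130 = 0.343360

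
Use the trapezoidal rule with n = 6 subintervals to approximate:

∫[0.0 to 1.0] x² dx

f(x) = x²
a = 0.0, b = 1.0, n = 6
h = (b - a)/n = 0.166667

Trapezoidal rule: (h/2)[f(x₀) + 2f(x₁) + 2f(x₂) + ... + f(xₙ)]

x_0 = 0.0000, f(x_0) = 0.000000, coefficient = 1
x_1 = 0.1667, f(x_1) = 0.027778, coefficient = 2
x_2 = 0.3333, f(x_2) = 0.111111, coefficient = 2
x_3 = 0.5000, f(x_3) = 0.250000, coefficient = 2
x_4 = 0.6667, f(x_4) = 0.444444, coefficient = 2
x_5 = 0.8333, f(x_5) = 0.694444, coefficient = 2
x_6 = 1.0000, f(x_6) = 1.000000, coefficient = 1

I ≈ (0.166667/2) × 4.055556 = 0.337963
Exact value: 0.333333
Error: 0.004630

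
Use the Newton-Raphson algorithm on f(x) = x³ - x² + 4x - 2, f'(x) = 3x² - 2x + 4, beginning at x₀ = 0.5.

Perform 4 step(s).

f(x) = x³ - x² + 4x - 2
f'(x) = 3x² - 2x + 4
x₀ = 0.5

Newton-Raphson formula: x_{n+1} = x_n - f(x_n)/f'(x_n)

Iteration 1:
  f(0.500000) = -0.125000
  f'(0.500000) = 3.750000
  x_1 = 0.500000 - (-0.125000)/3.750000 = 0.533333
Iteration 2:
  f(0.533333) = 0.000593
  f'(0.533333) = 3.786667
  x_2 = 0.533333 - 0.000593/3.786667 = 0.533177
Iteration 3:
  f(0.533177) = 0.000000
  f'(0.533177) = 3.786479
  x_3 = 0.533177 - 0.000000/3.786479 = 0.533177
Iteration 4:
  f(0.533177) = 0.000000
  f'(0.533177) = 3.786479
  x_4 = 0.533177 - 0.000000/3.786479 = 0.533177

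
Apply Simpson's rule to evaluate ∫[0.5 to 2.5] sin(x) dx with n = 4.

f(x) = sin(x)
a = 0.5, b = 2.5, n = 4
h = (b - a)/n = 0.500000

Simpson's rule: (h/3)[f(x₀) + 4f(x₁) + 2f(x₂) + ... + f(xₙ)]

x_0 = 0.5000, f(x_0) = 0.479426, coefficient = 1
x_1 = 1.0000, f(x_1) = 0.841471, coefficient = 4
x_2 = 1.5000, f(x_2) = 0.997495, coefficient = 2
x_3 = 2.0000, f(x_3) = 0.909297, coefficient = 4
x_4 = 2.5000, f(x_4) = 0.598472, coefficient = 1

I ≈ (0.500000/3) × 10.075961 = 1.679327
Exact value: 1.678726
Error: 0.000601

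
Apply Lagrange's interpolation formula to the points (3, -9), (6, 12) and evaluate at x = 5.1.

Lagrange interpolation formula:
P(x) = Σ yᵢ × Lᵢ(x)
where Lᵢ(x) = Π_{j≠i} (x - xⱼ)/(xᵢ - xⱼ)

L_0(5.1) = (5.1 - 6)/(3 - 6) = 0.300000
L_1(5.1) = (5.1 - 3)/(6 - 3) = 0.700000

P(5.1) = (-9)×L_0(5.1) + 12×L_1(5.1)
P(5.1) = 5.700000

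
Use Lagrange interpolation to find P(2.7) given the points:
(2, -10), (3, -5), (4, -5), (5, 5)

Lagrange interpolation formula:
P(x) = Σ yᵢ × Lᵢ(x)
where Lᵢ(x) = Π_{j≠i} (x - xⱼ)/(xᵢ - xⱼ)

L_0(2.7) = (2.7 - 3)/(2 - 3) × (2.7 - 4)/(2 - 4) × (2.7 - 5)/(2 - 5) = 0.149500
L_1(2.7) = (2.7 - 2)/(3 - 2) × (2.7 - 4)/(3 - 4) × (2.7 - 5)/(3 - 5) = 1.046500
L_2(2.7) = (2.7 - 2)/(4 - 2) × (2.7 - 3)/(4 - 3) × (2.7 - 5)/(4 - 5) = -0.241500
L_3(2.7) = (2.7 - 2)/(5 - 2) × (2.7 - 3)/(5 - 3) × (2.7 - 4)/(5 - 4) = 0.045500

P(2.7) = (-10)×L_0(2.7) + (-5)×L_1(2.7) + (-5)×L_2(2.7) + 5×L_3(2.7)
P(2.7) = -5.292500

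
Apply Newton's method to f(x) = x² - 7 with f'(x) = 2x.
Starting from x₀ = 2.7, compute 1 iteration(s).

f(x) = x² - 7
f'(x) = 2x
x₀ = 2.7

Newton-Raphson formula: x_{n+1} = x_n - f(x_n)/f'(x_n)

Iteration 1:
  f(2.700000) = 0.290000
  f'(2.700000) = 5.400000
  x_1 = 2.700000 - 0.290000/5.400000 = 2.646296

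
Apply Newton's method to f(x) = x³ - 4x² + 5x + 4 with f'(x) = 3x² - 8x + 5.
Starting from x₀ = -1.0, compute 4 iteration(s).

f(x) = x³ - 4x² + 5x + 4
f'(x) = 3x² - 8x + 5
x₀ = -1.0

Newton-Raphson formula: x_{n+1} = x_n - f(x_n)/f'(x_n)

Iteration 1:
  f(-1.000000) = -6.000000
  f'(-1.000000) = 16.000000
  x_1 = -1.000000 - (-6.000000)/16.000000 = -0.625000
Iteration 2:
  f(-0.625000) = -0.931641
  f'(-0.625000) = 11.171875
  x_2 = -0.625000 - (-0.931641)/11.171875 = -0.541608
Iteration 3:
  f(-0.541608) = -0.040276
  f'(-0.541608) = 10.212886
  x_3 = -0.541608 - (-0.040276)/10.212886 = -0.537665
Iteration 4:
  f(-0.537665) = -0.000087
  f'(-0.537665) = 10.168568
  x_4 = -0.537665 - (-0.000087)/10.168568 = -0.537656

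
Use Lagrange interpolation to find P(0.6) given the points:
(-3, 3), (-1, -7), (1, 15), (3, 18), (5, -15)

Lagrange interpolation formula:
P(x) = Σ yᵢ × Lᵢ(x)
where Lᵢ(x) = Π_{j≠i} (x - xⱼ)/(xᵢ - xⱼ)

L_0(0.6) = (0.6 - (-1))/(-3 - (-1)) × (0.6 - 1)/(-3 - 1) × (0.6 - 3)/(-3 - 3) × (0.6 - 5)/(-3 - 5) = -0.017600
L_1(0.6) = (0.6 - (-3))/(-1 - (-3)) × (0.6 - 1)/(-1 - 1) × (0.6 - 3)/(-1 - 3) × (0.6 - 5)/(-1 - 5) = 0.158400
L_2(0.6) = (0.6 - (-3))/(1 - (-3)) × (0.6 - (-1))/(1 - (-1)) × (0.6 - 3)/(1 - 3) × (0.6 - 5)/(1 - 5) = 0.950400
L_3(0.6) = (0.6 - (-3))/(3 - (-3)) × (0.6 - (-1))/(3 - (-1)) × (0.6 - 1)/(3 - 1) × (0.6 - 5)/(3 - 5) = -0.105600
L_4(0.6) = (0.6 - (-3))/(5 - (-3)) × (0.6 - (-1))/(5 - (-1)) × (0.6 - 1)/(5 - 1) × (0.6 - 3)/(5 - 3) = 0.014400

P(0.6) = 3×L_0(0.6) + (-7)×L_1(0.6) + 15×L_2(0.6) + 18×L_3(0.6) + (-15)×L_4(0.6)
P(0.6) = 10.977600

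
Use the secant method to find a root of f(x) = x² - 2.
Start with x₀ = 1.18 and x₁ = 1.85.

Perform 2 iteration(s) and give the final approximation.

f(x) = x² - 2
x₀ = 1.18, x₁ = 1.85

Secant formula: x_{n+1} = x_n - f(x_n)(x_n - x_{n-1})/(f(x_n) - f(x_{n-1}))

Iteration 1:
  f(1.180000) = -0.607600
  f(1.850000) = 1.422500
  x_2 = 1.850000 - 1.422500×(1.850000 - 1.180000)/(1.422500 - (-0.607600))
       = 1.380528
Iteration 2:
  f(1.850000) = 1.422500
  f(1.380528) = -0.094142
  x_3 = 1.380528 - (-0.094142)×(1.380528 - 1.850000)/(-0.094142 - 1.422500)
       = 1.409670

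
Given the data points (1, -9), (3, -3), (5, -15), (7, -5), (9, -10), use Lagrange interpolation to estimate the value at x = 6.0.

Lagrange interpolation formula:
P(x) = Σ yᵢ × Lᵢ(x)
where Lᵢ(x) = Π_{j≠i} (x - xⱼ)/(xᵢ - xⱼ)

L_0(6.0) = (6.0 - 3)/(1 - 3) × (6.0 - 5)/(1 - 5) × (6.0 - 7)/(1 - 7) × (6.0 - 9)/(1 - 9) = 0.023438
L_1(6.0) = (6.0 - 1)/(3 - 1) × (6.0 - 5)/(3 - 5) × (6.0 - 7)/(3 - 7) × (6.0 - 9)/(3 - 9) = -0.156250
L_2(6.0) = (6.0 - 1)/(5 - 1) × (6.0 - 3)/(5 - 3) × (6.0 - 7)/(5 - 7) × (6.0 - 9)/(5 - 9) = 0.703125
L_3(6.0) = (6.0 - 1)/(7 - 1) × (6.0 - 3)/(7 - 3) × (6.0 - 5)/(7 - 5) × (6.0 - 9)/(7 - 9) = 0.468750
L_4(6.0) = (6.0 - 1)/(9 - 1) × (6.0 - 3)/(9 - 3) × (6.0 - 5)/(9 - 5) × (6.0 - 7)/(9 - 7) = -0.039062

P(6.0) = (-9)×L_0(6.0) + (-3)×L_1(6.0) + (-15)×L_2(6.0) + (-5)×L_3(6.0) + (-10)×L_4(6.0)
P(6.0) = -12.242188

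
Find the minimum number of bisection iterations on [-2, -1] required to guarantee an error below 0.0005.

We need (b-a)/2^n ≤ 0.0005
(-1 - (-2))/2^n ≤ 0.0005
1/2^n ≤ 0.0005
2^n ≥ 2000
n ≥ log₂(2000) = 10.97
n ≥ 11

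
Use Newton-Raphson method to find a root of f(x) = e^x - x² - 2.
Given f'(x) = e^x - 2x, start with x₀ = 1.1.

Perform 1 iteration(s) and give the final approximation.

f(x) = e^x - x² - 2
f'(x) = e^x - 2x
x₀ = 1.1

Newton-Raphson formula: x_{n+1} = x_n - f(x_n)/f'(x_n)

Iteration 1:
  f(1.100000) = -0.205834
  f'(1.100000) = 0.804166
  x_1 = 1.100000 - (-0.205834)/0.804166 = 1.355960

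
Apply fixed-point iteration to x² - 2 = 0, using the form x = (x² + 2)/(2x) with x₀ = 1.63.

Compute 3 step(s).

Equation: x² - 2 = 0
Fixed-point form: x = (x² + 2)/(2x)
x₀ = 1.63

x_1 = g(1.630000) = 1.428497
x_2 = g(1.428497) = 1.414285
x_3 = g(1.414285) = 1.414214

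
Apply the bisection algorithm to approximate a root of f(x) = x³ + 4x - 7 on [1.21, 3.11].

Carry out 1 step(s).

f(x) = x³ + 4x - 7
Initial interval: [1.21, 3.11]

Iteration 1:
  c_1 = (1.210000 + 3.110000)/2 = 2.160000
  f(c_1) = f(2.160000) = 11.717696
  f(a) × f(c) < 0, new interval: [1.210000, 2.160000]

After 1 iteration(s), the approximation is c_1 = 2.160000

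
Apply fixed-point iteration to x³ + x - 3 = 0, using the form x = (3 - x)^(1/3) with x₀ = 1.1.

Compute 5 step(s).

Equation: x³ + x - 3 = 0
Fixed-point form: x = (3 - x)^(1/3)
x₀ = 1.1

x_1 = g(1.100000) = 1.238562
x_2 = g(1.238562) = 1.207691
x_3 = g(1.207691) = 1.214705
x_4 = g(1.214705) = 1.213119
x_5 = g(1.213119) = 1.213478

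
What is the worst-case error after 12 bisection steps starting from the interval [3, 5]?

Bisection error bound: |error| ≤ (b-a)/2^n
|error| ≤ (5 - 3)/2^12 = 2/2^12
|error| ≤ 0.0004882812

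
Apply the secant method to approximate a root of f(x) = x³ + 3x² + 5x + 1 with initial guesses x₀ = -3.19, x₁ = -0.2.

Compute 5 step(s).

f(x) = x³ + 3x² + 5x + 1
x₀ = -3.19, x₁ = -0.2

Secant formula: x_{n+1} = x_n - f(x_n)(x_n - x_{n-1})/(f(x_n) - f(x_{n-1}))

Iteration 1:
  f(-3.190000) = -16.883459
  f(-0.200000) = 0.112000
  x_2 = -0.200000 - 0.112000×(-0.200000 - (-3.190000))/(0.112000 - (-16.883459))
       = -0.219704
Iteration 2:
  f(-0.200000) = 0.112000
  f(-0.219704) = 0.035684
  x_3 = -0.219704 - 0.035684×(-0.219704 - (-0.200000))/(0.035684 - 0.112000)
       = -0.228917
Iteration 3:
  f(-0.219704) = 0.035684
  f(-0.228917) = 0.000626
  x_4 = -0.228917 - 0.000626×(-0.228917 - (-0.219704))/(0.000626 - 0.035684)
       = -0.229082
Iteration 4:
  f(-0.228917) = 0.000626
  f(-0.229082) = 0.000004
  x_5 = -0.229082 - 0.000004×(-0.229082 - (-0.228917))/(0.000004 - 0.000626)
       = -0.229083
Iteration 5:
  f(-0.229082) = 0.000004
  f(-0.229083) = 0.000000
  x_6 = -0.229083 - 0.000000×(-0.229083 - (-0.229082))/(0.000000 - 0.000004)
       = -0.229083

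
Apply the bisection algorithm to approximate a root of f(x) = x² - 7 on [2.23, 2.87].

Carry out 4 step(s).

f(x) = x² - 7
Initial interval: [2.23, 2.87]

Iteration 1:
  c_1 = (2.230000 + 2.870000)/2 = 2.550000
  f(c_1) = f(2.550000) = -0.497500
  f(a) × f(c) ≥ 0, new interval: [2.550000, 2.870000]
Iteration 2:
  c_2 = (2.550000 + 2.870000)/2 = 2.710000
  f(c_2) = f(2.710000) = 0.344100
  f(a) × f(c) < 0, new interval: [2.550000, 2.710000]
Iteration 3:
  c_3 = (2.550000 + 2.710000)/2 = 2.630000
  f(c_3) = f(2.630000) = -0.083100
  f(a) × f(c) ≥ 0, new interval: [2.630000, 2.710000]
Iteration 4:
  c_4 = (2.630000 + 2.710000)/2 = 2.670000
  f(c_4) = f(2.670000) = 0.128900
  f(a) × f(c) < 0, new interval: [2.630000, 2.670000]

After 4 iteration(s), the approximation is c_4 = 2.670000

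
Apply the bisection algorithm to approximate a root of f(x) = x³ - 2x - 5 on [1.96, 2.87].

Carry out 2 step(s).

f(x) = x³ - 2x - 5
Initial interval: [1.96, 2.87]

Iteration 1:
  c_1 = (1.960000 + 2.870000)/2 = 2.415000
  f(c_1) = f(2.415000) = 4.254823
  f(a) × f(c) < 0, new interval: [1.960000, 2.415000]
Iteration 2:
  c_2 = (1.960000 + 2.415000)/2 = 2.187500
  f(c_2) = f(2.187500) = 1.092529
  f(a) × f(c) < 0, new interval: [1.960000, 2.187500]

After 2 iteration(s), the approximation is c_2 = 2.187500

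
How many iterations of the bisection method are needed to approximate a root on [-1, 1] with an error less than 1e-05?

We need (b-a)/2^n ≤ 1e-05
(1 - (-1))/2^n ≤ 1e-05
2/2^n ≤ 1e-05
2^n ≥ 200000
n ≥ log₂(200000) = 17.61
n ≥ 18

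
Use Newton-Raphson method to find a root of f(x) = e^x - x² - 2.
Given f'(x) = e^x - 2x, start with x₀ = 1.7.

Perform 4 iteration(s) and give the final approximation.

f(x) = e^x - x² - 2
f'(x) = e^x - 2x
x₀ = 1.7

Newton-Raphson formula: x_{n+1} = x_n - f(x_n)/f'(x_n)

Iteration 1:
  f(1.700000) = 0.583947
  f'(1.700000) = 2.073947
  x_1 = 1.700000 - 0.583947/2.073947 = 1.418437
Iteration 2:
  f(1.418437) = 0.118695
  f'(1.418437) = 1.293785
  x_2 = 1.418437 - 0.118695/1.293785 = 1.326694
Iteration 3:
  f(1.326694) = 0.008447
  f'(1.326694) = 1.115176
  x_3 = 1.326694 - 0.008447/1.115176 = 1.319119
Iteration 4:
  f(1.319119) = 0.000050
  f'(1.319119) = 1.101888
  x_4 = 1.319119 - 0.000050/1.101888 = 1.319074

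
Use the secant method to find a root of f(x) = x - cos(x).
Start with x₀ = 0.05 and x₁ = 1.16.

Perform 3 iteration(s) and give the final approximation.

f(x) = x - cos(x)
x₀ = 0.05, x₁ = 1.16

Secant formula: x_{n+1} = x_n - f(x_n)(x_n - x_{n-1})/(f(x_n) - f(x_{n-1}))

Iteration 1:
  f(0.050000) = -0.948750
  f(1.160000) = 0.760660
  x_2 = 1.160000 - 0.760660×(1.160000 - 0.050000)/(0.760660 - (-0.948750))
       = 0.666068
Iteration 2:
  f(1.160000) = 0.760660
  f(0.666068) = -0.120190
  x_3 = 0.666068 - (-0.120190)×(0.666068 - 1.160000)/(-0.120190 - 0.760660)
       = 0.733464
Iteration 3:
  f(0.666068) = -0.120190
  f(0.733464) = -0.009397
  x_4 = 0.733464 - (-0.009397)×(0.733464 - 0.666068)/(-0.009397 - (-0.120190))
       = 0.739180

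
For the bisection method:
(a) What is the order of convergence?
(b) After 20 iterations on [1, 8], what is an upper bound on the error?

(a) Bisection has linear (order 1) convergence; the error is halved each step.

(b) Error bound = (b-a)/2^n = (8 - 1)/2^{20}
    = 7/2^{20}

(a) 1 (linear); (b) error ≤ 6.68e-06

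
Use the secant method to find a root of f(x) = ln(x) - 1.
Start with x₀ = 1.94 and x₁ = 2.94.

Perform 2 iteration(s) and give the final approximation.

f(x) = ln(x) - 1
x₀ = 1.94, x₁ = 2.94

Secant formula: x_{n+1} = x_n - f(x_n)(x_n - x_{n-1})/(f(x_n) - f(x_{n-1}))

Iteration 1:
  f(1.940000) = -0.337312
  f(2.940000) = 0.078410
  x_2 = 2.940000 - 0.078410×(2.940000 - 1.940000)/(0.078410 - (-0.337312))
       = 2.751389
Iteration 2:
  f(2.940000) = 0.078410
  f(2.751389) = 0.012106
  x_3 = 2.751389 - 0.012106×(2.751389 - 2.940000)/(0.012106 - 0.078410)
       = 2.716952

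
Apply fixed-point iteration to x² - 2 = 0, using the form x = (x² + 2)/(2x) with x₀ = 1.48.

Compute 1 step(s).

Equation: x² - 2 = 0
Fixed-point form: x = (x² + 2)/(2x)
x₀ = 1.48

x_1 = g(1.480000) = 1.415676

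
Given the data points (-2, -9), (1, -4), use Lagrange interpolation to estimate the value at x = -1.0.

Lagrange interpolation formula:
P(x) = Σ yᵢ × Lᵢ(x)
where Lᵢ(x) = Π_{j≠i} (x - xⱼ)/(xᵢ - xⱼ)

L_0(-1.0) = (-1.0 - 1)/(-2 - 1) = 0.666667
L_1(-1.0) = (-1.0 - (-2))/(1 - (-2)) = 0.333333

P(-1.0) = (-9)×L_0(-1.0) + (-4)×L_1(-1.0)
P(-1.0) = -7.333333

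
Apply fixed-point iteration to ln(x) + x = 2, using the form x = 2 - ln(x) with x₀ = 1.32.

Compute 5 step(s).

Equation: ln(x) + x = 2
Fixed-point form: x = 2 - ln(x)
x₀ = 1.32

x_1 = g(1.320000) = 1.722368
x_2 = g(1.722368) = 1.456300
x_3 = g(1.456300) = 1.624101
x_4 = g(1.624101) = 1.515045
x_5 = g(1.515045) = 1.584555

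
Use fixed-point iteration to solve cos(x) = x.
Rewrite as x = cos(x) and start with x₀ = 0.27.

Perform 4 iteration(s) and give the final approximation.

Equation: cos(x) = x
Fixed-point form: x = cos(x)
x₀ = 0.27

x_1 = g(0.270000) = 0.963771
x_2 = g(0.963771) = 0.570427
x_3 = g(0.570427) = 0.841671
x_4 = g(0.841671) = 0.666218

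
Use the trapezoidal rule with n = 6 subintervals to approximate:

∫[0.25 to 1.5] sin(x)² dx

f(x) = sin(x)²
a = 0.25, b = 1.5, n = 6
h = (b - a)/n = 0.208333

Trapezoidal rule: (h/2)[f(x₀) + 2f(x₁) + 2f(x₂) + ... + f(xₙ)]

x_0 = 0.2500, f(x_0) = 0.061209, coefficient = 1
x_1 = 0.4583, f(x_1) = 0.195766, coefficient = 2
x_2 = 0.6667, f(x_2) = 0.382381, coefficient = 2
x_3 = 0.8750, f(x_3) = 0.589123, coefficient = 2
x_4 = 1.0833, f(x_4) = 0.780615, coefficient = 2
x_5 = 1.2917, f(x_5) = 0.924089, coefficient = 2
x_6 = 1.5000, f(x_6) = 0.994996, coefficient = 1

I ≈ (0.208333/2) × 6.800152 = 0.708349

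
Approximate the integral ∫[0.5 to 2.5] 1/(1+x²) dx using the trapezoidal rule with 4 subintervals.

f(x) = 1/(1+x²)
a = 0.5, b = 2.5, n = 4
h = (b - a)/n = 0.500000

Trapezoidal rule: (h/2)[f(x₀) + 2f(x₁) + 2f(x₂) + ... + f(xₙ)]

x_0 = 0.5000, f(x_0) = 0.800000, coefficient = 1
x_1 = 1.0000, f(x_1) = 0.500000, coefficient = 2
x_2 = 1.5000, f(x_2) = 0.307692, coefficient = 2
x_3 = 2.0000, f(x_3) = 0.200000, coefficient = 2
x_4 = 2.5000, f(x_4) = 0.137931, coefficient = 1

I ≈ (0.500000/2) × 2.953316 = 0.738329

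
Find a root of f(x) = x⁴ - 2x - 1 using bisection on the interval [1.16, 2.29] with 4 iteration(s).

f(x) = x⁴ - 2x - 1
Initial interval: [1.16, 2.29]

Iteration 1:
  c_1 = (1.160000 + 2.290000)/2 = 1.725000
  f(c_1) = f(1.725000) = 4.404344
  f(a) × f(c) < 0, new interval: [1.160000, 1.725000]
Iteration 2:
  c_2 = (1.160000 + 1.725000)/2 = 1.442500
  f(c_2) = f(1.442500) = 0.444755
  f(a) × f(c) < 0, new interval: [1.160000, 1.442500]
Iteration 3:
  c_3 = (1.160000 + 1.442500)/2 = 1.301250
  f(c_3) = f(1.301250) = -0.735399
  f(a) × f(c) ≥ 0, new interval: [1.301250, 1.442500]
Iteration 4:
  c_4 = (1.301250 + 1.442500)/2 = 1.371875
  f(c_4) = f(1.371875) = -0.201672
  f(a) × f(c) ≥ 0, new interval: [1.371875, 1.442500]

After 4 iteration(s), the approximation is c_4 = 1.371875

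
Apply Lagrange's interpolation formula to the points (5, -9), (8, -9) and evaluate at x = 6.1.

Lagrange interpolation formula:
P(x) = Σ yᵢ × Lᵢ(x)
where Lᵢ(x) = Π_{j≠i} (x - xⱼ)/(xᵢ - xⱼ)

L_0(6.1) = (6.1 - 8)/(5 - 8) = 0.633333
L_1(6.1) = (6.1 - 5)/(8 - 5) = 0.366667

P(6.1) = (-9)×L_0(6.1) + (-9)×L_1(6.1)
P(6.1) = -9.000000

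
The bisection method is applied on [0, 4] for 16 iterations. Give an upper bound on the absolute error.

Bisection error bound: |error| ≤ (b-a)/2^n
|error| ≤ (4 - 0)/2^16 = 4/2^16
|error| ≤ 0.0000610352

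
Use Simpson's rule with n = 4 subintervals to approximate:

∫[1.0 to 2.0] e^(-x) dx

f(x) = e^(-x)
a = 1.0, b = 2.0, n = 4
h = (b - a)/n = 0.250000

Simpson's rule: (h/3)[f(x₀) + 4f(x₁) + 2f(x₂) + ... + f(xₙ)]

x_0 = 1.0000, f(x_0) = 0.367879, coefficient = 1
x_1 = 1.2500, f(x_1) = 0.286505, coefficient = 4
x_2 = 1.5000, f(x_2) = 0.223130, coefficient = 2
x_3 = 1.7500, f(x_3) = 0.173774, coefficient = 4
x_4 = 2.0000, f(x_4) = 0.135335, coefficient = 1

I ≈ (0.250000/3) × 2.790590 = 0.232549
Exact value: 0.232544
Error: 0.000005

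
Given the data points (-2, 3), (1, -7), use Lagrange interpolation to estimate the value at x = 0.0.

Lagrange interpolation formula:
P(x) = Σ yᵢ × Lᵢ(x)
where Lᵢ(x) = Π_{j≠i} (x - xⱼ)/(xᵢ - xⱼ)

L_0(0.0) = (0.0 - 1)/(-2 - 1) = 0.333333
L_1(0.0) = (0.0 - (-2))/(1 - (-2)) = 0.666667

P(0.0) = 3×L_0(0.0) + (-7)×L_1(0.0)
P(0.0) = -3.666667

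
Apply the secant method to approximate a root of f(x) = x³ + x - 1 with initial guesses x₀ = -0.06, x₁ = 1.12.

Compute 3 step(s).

f(x) = x³ + x - 1
x₀ = -0.06, x₁ = 1.12

Secant formula: x_{n+1} = x_n - f(x_n)(x_n - x_{n-1})/(f(x_n) - f(x_{n-1}))

Iteration 1:
  f(-0.060000) = -1.060216
  f(1.120000) = 1.524928
  x_2 = 1.120000 - 1.524928×(1.120000 - (-0.060000))/(1.524928 - (-1.060216))
       = 0.423940
Iteration 2:
  f(1.120000) = 1.524928
  f(0.423940) = -0.499867
  x_3 = 0.423940 - (-0.499867)×(0.423940 - 1.120000)/(-0.499867 - 1.524928)
       = 0.595778
Iteration 3:
  f(0.423940) = -0.499867
  f(0.595778) = -0.192749
  x_4 = 0.595778 - (-0.192749)×(0.595778 - 0.423940)/(-0.192749 - (-0.499867))
       = 0.703625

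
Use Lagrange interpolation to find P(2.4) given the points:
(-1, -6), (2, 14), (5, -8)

Lagrange interpolation formula:
P(x) = Σ yᵢ × Lᵢ(x)
where Lᵢ(x) = Π_{j≠i} (x - xⱼ)/(xᵢ - xⱼ)

L_0(2.4) = (2.4 - 2)/(-1 - 2) × (2.4 - 5)/(-1 - 5) = -0.057778
L_1(2.4) = (2.4 - (-1))/(2 - (-1)) × (2.4 - 5)/(2 - 5) = 0.982222
L_2(2.4) = (2.4 - (-1))/(5 - (-1)) × (2.4 - 2)/(5 - 2) = 0.075556

P(2.4) = (-6)×L_0(2.4) + 14×L_1(2.4) + (-8)×L_2(2.4)
P(2.4) = 13.493333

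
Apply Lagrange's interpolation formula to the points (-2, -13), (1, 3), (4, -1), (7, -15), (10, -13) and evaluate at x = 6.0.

Lagrange interpolation formula:
P(x) = Σ yᵢ × Lᵢ(x)
where Lᵢ(x) = Π_{j≠i} (x - xⱼ)/(xᵢ - xⱼ)

L_0(6.0) = (6.0 - 1)/(-2 - 1) × (6.0 - 4)/(-2 - 4) × (6.0 - 7)/(-2 - 7) × (6.0 - 10)/(-2 - 10) = 0.020576
L_1(6.0) = (6.0 - (-2))/(1 - (-2)) × (6.0 - 4)/(1 - 4) × (6.0 - 7)/(1 - 7) × (6.0 - 10)/(1 - 10) = -0.131687
L_2(6.0) = (6.0 - (-2))/(4 - (-2)) × (6.0 - 1)/(4 - 1) × (6.0 - 7)/(4 - 7) × (6.0 - 10)/(4 - 10) = 0.493827
L_3(6.0) = (6.0 - (-2))/(7 - (-2)) × (6.0 - 1)/(7 - 1) × (6.0 - 4)/(7 - 4) × (6.0 - 10)/(7 - 10) = 0.658436
L_4(6.0) = (6.0 - (-2))/(10 - (-2)) × (6.0 - 1)/(10 - 1) × (6.0 - 4)/(10 - 4) × (6.0 - 7)/(10 - 7) = -0.041152

P(6.0) = (-13)×L_0(6.0) + 3×L_1(6.0) + (-1)×L_2(6.0) + (-15)×L_3(6.0) + (-13)×L_4(6.0)
P(6.0) = -10.497942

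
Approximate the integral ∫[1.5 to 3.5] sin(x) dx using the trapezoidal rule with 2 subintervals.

f(x) = sin(x)
a = 1.5, b = 3.5, n = 2
h = (b - a)/n = 1.000000

Trapezoidal rule: (h/2)[f(x₀) + 2f(x₁) + 2f(x₂) + ... + f(xₙ)]

x_0 = 1.5000, f(x_0) = 0.997495, coefficient = 1
x_1 = 2.5000, f(x_1) = 0.598472, coefficient = 2
x_2 = 3.5000, f(x_2) = -0.350783, coefficient = 1

I ≈ (1.000000/2) × 1.843656 = 0.921828
Exact value: 1.007194
Error: 0.085366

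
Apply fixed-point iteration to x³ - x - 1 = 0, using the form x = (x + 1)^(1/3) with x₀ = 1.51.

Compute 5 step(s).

Equation: x³ - x - 1 = 0
Fixed-point form: x = (x + 1)^(1/3)
x₀ = 1.51

x_1 = g(1.510000) = 1.359016
x_2 = g(1.359016) = 1.331201
x_3 = g(1.331201) = 1.325948
x_4 = g(1.325948) = 1.324952
x_5 = g(1.324952) = 1.324762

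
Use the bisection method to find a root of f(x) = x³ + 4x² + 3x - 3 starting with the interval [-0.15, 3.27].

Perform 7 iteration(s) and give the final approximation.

f(x) = x³ + 4x² + 3x - 3
Initial interval: [-0.15, 3.27]

Iteration 1:
  c_1 = (-0.150000 + 3.270000)/2 = 1.560000
  f(c_1) = f(1.560000) = 15.210816
  f(a) × f(c) < 0, new interval: [-0.150000, 1.560000]
Iteration 2:
  c_2 = (-0.150000 + 1.560000)/2 = 0.705000
  f(c_2) = f(0.705000) = 1.453503
  f(a) × f(c) < 0, new interval: [-0.150000, 0.705000]
Iteration 3:
  c_3 = (-0.150000 + 0.705000)/2 = 0.277500
  f(c_3) = f(0.277500) = -1.838106
  f(a) × f(c) ≥ 0, new interval: [0.277500, 0.705000]
Iteration 4:
  c_4 = (0.277500 + 0.705000)/2 = 0.491250
  f(c_4) = f(0.491250) = -0.442392
  f(a) × f(c) ≥ 0, new interval: [0.491250, 0.705000]
Iteration 5:
  c_5 = (0.491250 + 0.705000)/2 = 0.598125
  f(c_5) = f(0.598125) = 0.439370
  f(a) × f(c) < 0, new interval: [0.491250, 0.598125]
Iteration 6:
  c_6 = (0.491250 + 0.598125)/2 = 0.544687
  f(c_6) = f(0.544687) = -0.017599
  f(a) × f(c) ≥ 0, new interval: [0.544687, 0.598125]
Iteration 7:
  c_7 = (0.544687 + 0.598125)/2 = 0.571406
  f(c_7) = f(0.571406) = 0.206806
  f(a) × f(c) < 0, new interval: [0.544687, 0.571406]

After 7 iteration(s), the approximation is c_7 = 0.571406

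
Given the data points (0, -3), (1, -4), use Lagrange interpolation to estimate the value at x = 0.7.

Lagrange interpolation formula:
P(x) = Σ yᵢ × Lᵢ(x)
where Lᵢ(x) = Π_{j≠i} (x - xⱼ)/(xᵢ - xⱼ)

L_0(0.7) = (0.7 - 1)/(0 - 1) = 0.300000
L_1(0.7) = (0.7 - 0)/(1 - 0) = 0.700000

P(0.7) = (-3)×L_0(0.7) + (-4)×L_1(0.7)
P(0.7) = -3.700000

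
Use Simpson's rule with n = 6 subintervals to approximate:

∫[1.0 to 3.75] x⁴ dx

f(x) = x⁴
a = 1.0, b = 3.75, n = 6
h = (b - a)/n = 0.458333

Simpson's rule: (h/3)[f(x₀) + 4f(x₁) + 2f(x₂) + ... + f(xₙ)]

x_0 = 1.0000, f(x_0) = 1.000000, coefficient = 1
x_1 = 1.4583, f(x_1) = 4.523006, coefficient = 4
x_2 = 1.9167, f(x_2) = 13.495419, coefficient = 2
x_3 = 2.3750, f(x_3) = 31.816650, coefficient = 4
x_4 = 2.8333, f(x_4) = 64.445216, coefficient = 2
x_5 = 3.2917, f(x_5) = 117.398730, coefficient = 4
x_6 = 3.7500, f(x_6) = 197.753906, coefficient = 1

I ≈ (0.458333/3) × 969.588723 = 148.131610
Exact value: 148.115430
Error: 0.016181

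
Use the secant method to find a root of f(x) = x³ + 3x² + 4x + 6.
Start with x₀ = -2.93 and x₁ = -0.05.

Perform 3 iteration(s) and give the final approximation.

f(x) = x³ + 3x² + 4x + 6
x₀ = -2.93, x₁ = -0.05

Secant formula: x_{n+1} = x_n - f(x_n)(x_n - x_{n-1})/(f(x_n) - f(x_{n-1}))

Iteration 1:
  f(-2.930000) = -5.119057
  f(-0.050000) = 5.807375
  x_2 = -0.050000 - 5.807375×(-0.050000 - (-2.930000))/(5.807375 - (-5.119057))
       = -1.580714
Iteration 2:
  f(-0.050000) = 5.807375
  f(-1.580714) = 3.223453
  x_3 = -1.580714 - 3.223453×(-1.580714 - (-0.050000))/(3.223453 - 5.807375)
       = -3.490285
Iteration 3:
  f(-1.580714) = 3.223453
  f(-3.490285) = -13.933842
  x_4 = -3.490285 - (-13.933842)×(-3.490285 - (-1.580714))/(-13.933842 - 3.223453)
       = -1.939477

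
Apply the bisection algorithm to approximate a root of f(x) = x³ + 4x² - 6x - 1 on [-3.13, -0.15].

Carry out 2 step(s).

f(x) = x³ + 4x² - 6x - 1
Initial interval: [-3.13, -0.15]

Iteration 1:
  c_1 = (-3.130000 + (-0.150000))/2 = -1.640000
  f(c_1) = f(-1.640000) = 15.187456
  f(a) × f(c) ≥ 0, new interval: [-1.640000, -0.150000]
Iteration 2:
  c_2 = (-1.640000 + (-0.150000))/2 = -0.895000
  f(c_2) = f(-0.895000) = 6.857183
  f(a) × f(c) ≥ 0, new interval: [-0.895000, -0.150000]

After 2 iteration(s), the approximation is c_2 = -0.895000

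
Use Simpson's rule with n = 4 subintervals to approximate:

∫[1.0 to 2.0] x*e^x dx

f(x) = x*e^x
a = 1.0, b = 2.0, n = 4
h = (b - a)/n = 0.250000

Simpson's rule: (h/3)[f(x₀) + 4f(x₁) + 2f(x₂) + ... + f(xₙ)]

x_0 = 1.0000, f(x_0) = 2.718282, coefficient = 1
x_1 = 1.2500, f(x_1) = 4.362929, coefficient = 4
x_2 = 1.5000, f(x_2) = 6.722534, coefficient = 2
x_3 = 1.7500, f(x_3) = 10.070555, coefficient = 4
x_4 = 2.0000, f(x_4) = 14.778112, coefficient = 1

I ≈ (0.250000/3) × 88.675395 = 7.389616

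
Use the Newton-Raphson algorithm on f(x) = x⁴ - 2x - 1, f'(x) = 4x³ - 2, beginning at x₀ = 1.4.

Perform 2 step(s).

f(x) = x⁴ - 2x - 1
f'(x) = 4x³ - 2
x₀ = 1.4

Newton-Raphson formula: x_{n+1} = x_n - f(x_n)/f'(x_n)

Iteration 1:
  f(1.400000) = 0.041600
  f'(1.400000) = 8.976000
  x_1 = 1.400000 - 0.041600/8.976000 = 1.395365
Iteration 2:
  f(1.395365) = 0.000252
  f'(1.395365) = 8.867355
  x_2 = 1.395365 - 0.000252/8.867355 = 1.395337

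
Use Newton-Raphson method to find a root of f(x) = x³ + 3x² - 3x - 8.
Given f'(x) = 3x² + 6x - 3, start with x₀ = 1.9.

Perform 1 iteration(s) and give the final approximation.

f(x) = x³ + 3x² - 3x - 8
f'(x) = 3x² + 6x - 3
x₀ = 1.9

Newton-Raphson formula: x_{n+1} = x_n - f(x_n)/f'(x_n)

Iteration 1:
  f(1.900000) = 3.989000
  f'(1.900000) = 19.230000
  x_1 = 1.900000 - 3.989000/19.230000 = 1.692564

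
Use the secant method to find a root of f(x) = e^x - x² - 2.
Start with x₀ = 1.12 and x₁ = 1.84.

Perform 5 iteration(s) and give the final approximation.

f(x) = e^x - x² - 2
x₀ = 1.12, x₁ = 1.84

Secant formula: x_{n+1} = x_n - f(x_n)(x_n - x_{n-1})/(f(x_n) - f(x_{n-1}))

Iteration 1:
  f(1.120000) = -0.189546
  f(1.840000) = 0.910938
  x_2 = 1.840000 - 0.910938×(1.840000 - 1.120000)/(0.910938 - (-0.189546))
       = 1.244012
Iteration 2:
  f(1.840000) = 0.910938
  f(1.244012) = -0.078061
  x_3 = 1.244012 - (-0.078061)×(1.244012 - 1.840000)/(-0.078061 - 0.910938)
       = 1.291053
Iteration 3:
  f(1.244012) = -0.078061
  f(1.291053) = -0.030204
  x_4 = 1.291053 - (-0.030204)×(1.291053 - 1.244012)/(-0.030204 - (-0.078061))
       = 1.320742
Iteration 4:
  f(1.291053) = -0.030204
  f(1.320742) = 0.001841
  x_5 = 1.320742 - 0.001841×(1.320742 - 1.291053)/(0.001841 - (-0.030204))
       = 1.319037
Iteration 5:
  f(1.320742) = 0.001841
  f(1.319037) = -0.000041
  x_6 = 1.319037 - (-0.000041)×(1.319037 - 1.320742)/(-0.000041 - 0.001841)
       = 1.319074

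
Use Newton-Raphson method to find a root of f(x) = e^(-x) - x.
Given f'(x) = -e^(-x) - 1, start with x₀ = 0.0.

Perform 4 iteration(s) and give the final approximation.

f(x) = e^(-x) - x
f'(x) = -e^(-x) - 1
x₀ = 0.0

Newton-Raphson formula: x_{n+1} = x_n - f(x_n)/f'(x_n)

Iteration 1:
  f(0.000000) = 1.000000
  f'(0.000000) = -2.000000
  x_1 = 0.000000 - 1.000000/(-2.000000) = 0.500000
Iteration 2:
  f(0.500000) = 0.106531
  f'(0.500000) = -1.606531
  x_2 = 0.500000 - 0.106531/(-1.606531) = 0.566311
Iteration 3:
  f(0.566311) = 0.001305
  f'(0.566311) = -1.567616
  x_3 = 0.566311 - 0.001305/(-1.567616) = 0.567143
Iteration 4:
  f(0.567143) = 0.000000
  f'(0.567143) = -1.567143
  x_4 = 0.567143 - 0.000000/(-1.567143) = 0.567143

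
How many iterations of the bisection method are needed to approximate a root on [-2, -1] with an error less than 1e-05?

We need (b-a)/2^n ≤ 1e-05
(-1 - (-2))/2^n ≤ 1e-05
1/2^n ≤ 1e-05
2^n ≥ 100000
n ≥ log₂(100000) = 16.61
n ≥ 17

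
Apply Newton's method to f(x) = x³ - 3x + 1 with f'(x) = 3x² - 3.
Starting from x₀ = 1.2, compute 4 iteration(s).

f(x) = x³ - 3x + 1
f'(x) = 3x² - 3
x₀ = 1.2

Newton-Raphson formula: x_{n+1} = x_n - f(x_n)/f'(x_n)

Iteration 1:
  f(1.200000) = -0.872000
  f'(1.200000) = 1.320000
  x_1 = 1.200000 - (-0.872000)/1.320000 = 1.860606
Iteration 2:
  f(1.860606) = 1.859330
  f'(1.860606) = 7.385565
  x_2 = 1.860606 - 1.859330/7.385565 = 1.608854
Iteration 3:
  f(1.608854) = 0.337814
  f'(1.608854) = 4.765235
  x_3 = 1.608854 - 0.337814/4.765235 = 1.537963
Iteration 4:
  f(1.537963) = 0.023900
  f'(1.537963) = 4.095988
  x_4 = 1.537963 - 0.023900/4.095988 = 1.532128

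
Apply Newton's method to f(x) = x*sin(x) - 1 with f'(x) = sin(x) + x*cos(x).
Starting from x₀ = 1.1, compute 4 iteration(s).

f(x) = x*sin(x) - 1
f'(x) = sin(x) + x*cos(x)
x₀ = 1.1

Newton-Raphson formula: x_{n+1} = x_n - f(x_n)/f'(x_n)

Iteration 1:
  f(1.100000) = -0.019672
  f'(1.100000) = 1.390163
  x_1 = 1.100000 - (-0.019672)/1.390163 = 1.114151
Iteration 2:
  f(1.114151) = -0.000009
  f'(1.114151) = 1.388810
  x_2 = 1.114151 - (-0.000009)/1.388810 = 1.114157
Iteration 3:
  f(1.114157) = 0.000000
  f'(1.114157) = 1.388809
  x_3 = 1.114157 - 0.000000/1.388809 = 1.114157
Iteration 4:
  f(1.114157) = 0.000000
  f'(1.114157) = 1.388809
  x_4 = 1.114157 - 0.000000/1.388809 = 1.114157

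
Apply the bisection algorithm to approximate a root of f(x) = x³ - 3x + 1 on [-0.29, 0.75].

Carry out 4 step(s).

f(x) = x³ - 3x + 1
Initial interval: [-0.29, 0.75]

Iteration 1:
  c_1 = (-0.290000 + 0.750000)/2 = 0.230000
  f(c_1) = f(0.230000) = 0.322167
  f(a) × f(c) ≥ 0, new interval: [0.230000, 0.750000]
Iteration 2:
  c_2 = (0.230000 + 0.750000)/2 = 0.490000
  f(c_2) = f(0.490000) = -0.352351
  f(a) × f(c) < 0, new interval: [0.230000, 0.490000]
Iteration 3:
  c_3 = (0.230000 + 0.490000)/2 = 0.360000
  f(c_3) = f(0.360000) = -0.033344
  f(a) × f(c) < 0, new interval: [0.230000, 0.360000]
Iteration 4:
  c_4 = (0.230000 + 0.360000)/2 = 0.295000
  f(c_4) = f(0.295000) = 0.140672
  f(a) × f(c) ≥ 0, new interval: [0.295000, 0.360000]

After 4 iteration(s), the approximation is c_4 = 0.295000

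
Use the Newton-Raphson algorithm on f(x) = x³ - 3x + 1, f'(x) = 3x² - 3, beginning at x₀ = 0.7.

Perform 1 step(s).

f(x) = x³ - 3x + 1
f'(x) = 3x² - 3
x₀ = 0.7

Newton-Raphson formula: x_{n+1} = x_n - f(x_n)/f'(x_n)

Iteration 1:
  f(0.700000) = -0.757000
  f'(0.700000) = -1.530000
  x_1 = 0.700000 - (-0.757000)/(-1.530000) = 0.205229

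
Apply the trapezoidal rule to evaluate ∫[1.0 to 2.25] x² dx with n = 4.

f(x) = x²
a = 1.0, b = 2.25, n = 4
h = (b - a)/n = 0.312500

Trapezoidal rule: (h/2)[f(x₀) + 2f(x₁) + 2f(x₂) + ... + f(xₙ)]

x_0 = 1.0000, f(x_0) = 1.000000, coefficient = 1
x_1 = 1.3125, f(x_1) = 1.722656, coefficient = 2
x_2 = 1.6250, f(x_2) = 2.640625, coefficient = 2
x_3 = 1.9375, f(x_3) = 3.753906, coefficient = 2
x_4 = 2.2500, f(x_4) = 5.062500, coefficient = 1

I ≈ (0.312500/2) × 22.296875 = 3.483887
Exact value: 3.463542
Error: 0.020345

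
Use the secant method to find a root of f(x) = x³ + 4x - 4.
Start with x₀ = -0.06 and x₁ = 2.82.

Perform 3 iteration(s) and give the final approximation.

f(x) = x³ + 4x - 4
x₀ = -0.06, x₁ = 2.82

Secant formula: x_{n+1} = x_n - f(x_n)(x_n - x_{n-1})/(f(x_n) - f(x_{n-1}))

Iteration 1:
  f(-0.060000) = -4.240216
  f(2.820000) = 29.705768
  x_2 = 2.820000 - 29.705768×(2.820000 - (-0.060000))/(29.705768 - (-4.240216))
       = 0.299743
Iteration 2:
  f(2.820000) = 29.705768
  f(0.299743) = -2.774098
  x_3 = 0.299743 - (-2.774098)×(0.299743 - 2.820000)/(-2.774098 - 29.705768)
       = 0.514997
Iteration 3:
  f(0.299743) = -2.774098
  f(0.514997) = -1.803422
  x_4 = 0.514997 - (-1.803422)×(0.514997 - 0.299743)/(-1.803422 - (-2.774098))
       = 0.914919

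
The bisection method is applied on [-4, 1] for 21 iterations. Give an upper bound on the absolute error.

Bisection error bound: |error| ≤ (b-a)/2^n
|error| ≤ (1 - (-4))/2^21 = 5/2^21
|error| ≤ 0.0000023842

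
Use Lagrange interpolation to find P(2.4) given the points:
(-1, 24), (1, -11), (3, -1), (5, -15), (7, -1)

Lagrange interpolation formula:
P(x) = Σ yᵢ × Lᵢ(x)
where Lᵢ(x) = Π_{j≠i} (x - xⱼ)/(xᵢ - xⱼ)

L_0(2.4) = (2.4 - 1)/(-1 - 1) × (2.4 - 3)/(-1 - 3) × (2.4 - 5)/(-1 - 5) × (2.4 - 7)/(-1 - 7) = -0.026163
L_1(2.4) = (2.4 - (-1))/(1 - (-1)) × (2.4 - 3)/(1 - 3) × (2.4 - 5)/(1 - 5) × (2.4 - 7)/(1 - 7) = 0.254150
L_2(2.4) = (2.4 - (-1))/(3 - (-1)) × (2.4 - 1)/(3 - 1) × (2.4 - 5)/(3 - 5) × (2.4 - 7)/(3 - 7) = 0.889525
L_3(2.4) = (2.4 - (-1))/(5 - (-1)) × (2.4 - 1)/(5 - 1) × (2.4 - 3)/(5 - 3) × (2.4 - 7)/(5 - 7) = -0.136850
L_4(2.4) = (2.4 - (-1))/(7 - (-1)) × (2.4 - 1)/(7 - 1) × (2.4 - 3)/(7 - 3) × (2.4 - 5)/(7 - 5) = 0.019338

P(2.4) = 24×L_0(2.4) + (-11)×L_1(2.4) + (-1)×L_2(2.4) + (-15)×L_3(2.4) + (-1)×L_4(2.4)
P(2.4) = -2.279662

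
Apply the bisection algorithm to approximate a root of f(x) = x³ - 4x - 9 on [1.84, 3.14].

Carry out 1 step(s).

f(x) = x³ - 4x - 9
Initial interval: [1.84, 3.14]

Iteration 1:
  c_1 = (1.840000 + 3.140000)/2 = 2.490000
  f(c_1) = f(2.490000) = -3.521751
  f(a) × f(c) ≥ 0, new interval: [2.490000, 3.140000]

After 1 iteration(s), the approximation is c_1 = 2.490000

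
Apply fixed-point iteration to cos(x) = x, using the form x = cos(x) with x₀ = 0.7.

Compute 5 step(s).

Equation: cos(x) = x
Fixed-point form: x = cos(x)
x₀ = 0.7

x_1 = g(0.700000) = 0.764842
x_2 = g(0.764842) = 0.721492
x_3 = g(0.721492) = 0.750821
x_4 = g(0.750821) = 0.731129
x_5 = g(0.731129) = 0.744421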